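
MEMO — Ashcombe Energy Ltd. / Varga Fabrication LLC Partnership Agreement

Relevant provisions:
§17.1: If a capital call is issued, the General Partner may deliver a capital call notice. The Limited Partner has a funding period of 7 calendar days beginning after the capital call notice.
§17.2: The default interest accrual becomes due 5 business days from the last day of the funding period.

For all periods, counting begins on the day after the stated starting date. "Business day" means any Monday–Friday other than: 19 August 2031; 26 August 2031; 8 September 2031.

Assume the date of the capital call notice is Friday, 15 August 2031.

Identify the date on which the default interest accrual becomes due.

The last day of the funding period: 15 August 2031 + 7 days = 22 August 2031.
The date on which the default interest accrual becomes due: counting 5 business days from Friday, 22 August 2031 (Aug 25, Aug 27, Aug 28, Aug 29, Sep 1, skipping weekends and the listed holiday on Aug 26) reaches Monday, 1 September 2031.

1 September 2031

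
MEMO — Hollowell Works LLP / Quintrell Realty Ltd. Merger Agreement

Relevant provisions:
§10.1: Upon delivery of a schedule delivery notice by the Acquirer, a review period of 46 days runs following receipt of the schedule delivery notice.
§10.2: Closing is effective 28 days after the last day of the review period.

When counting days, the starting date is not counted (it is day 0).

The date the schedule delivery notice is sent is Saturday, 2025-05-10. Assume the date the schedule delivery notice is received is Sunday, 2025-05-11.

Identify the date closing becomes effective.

2025-07-24

Adding 46 calendar days to 2025-05-11 gives 2025-06-26, which is the last day of the review period.
The date closing becomes effective: 2025-06-26 + 28 days = 2025-07-24.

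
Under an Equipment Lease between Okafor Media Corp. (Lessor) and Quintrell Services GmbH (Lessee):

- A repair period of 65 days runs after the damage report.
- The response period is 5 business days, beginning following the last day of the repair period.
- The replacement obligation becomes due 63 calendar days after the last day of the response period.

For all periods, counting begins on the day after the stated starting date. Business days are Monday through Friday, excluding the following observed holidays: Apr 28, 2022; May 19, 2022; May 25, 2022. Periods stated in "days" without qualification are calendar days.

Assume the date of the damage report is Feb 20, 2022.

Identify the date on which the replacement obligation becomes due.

Adding 65 calendar days to Feb 20, 2022 gives Apr 26, 2022, which is the last day of the repair period.
The last day of the response period: 5 business days after Tuesday, Apr 26, 2022, skipping weekends and the listed holiday on Apr 28 — Apr 27, Apr 29, May 2, May 3, May 4 — lands on Wednesday, May 4, 2022.
The date on which the replacement obligation becomes due: 63 calendar days after May 4, 2022 is Jul 6, 2022.

Jul 6, 2022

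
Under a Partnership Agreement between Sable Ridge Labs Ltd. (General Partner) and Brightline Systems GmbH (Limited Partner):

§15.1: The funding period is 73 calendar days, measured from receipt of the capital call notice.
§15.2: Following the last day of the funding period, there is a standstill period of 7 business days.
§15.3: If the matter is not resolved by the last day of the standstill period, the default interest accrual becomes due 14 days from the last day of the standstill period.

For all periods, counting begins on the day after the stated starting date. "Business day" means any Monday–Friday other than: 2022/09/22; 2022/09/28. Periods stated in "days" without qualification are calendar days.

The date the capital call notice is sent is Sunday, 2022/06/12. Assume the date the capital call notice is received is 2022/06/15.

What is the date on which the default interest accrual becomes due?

Adding 73 calendar days to 2022/06/15 gives 2022/08/27, which is the last day of the funding period.
The last day of the standstill period: counting 7 business days from Saturday, 2022/08/27 (Aug 29, Aug 30, Aug 31, Sep 1, Sep 2, Sep 5, Sep 6, skipping weekends) reaches Tuesday, 2022/09/06.
Adding 14 calendar days to 2022/09/06 gives 2022/09/20, which is the date on which the default interest accrual becomes due.

2022/09/20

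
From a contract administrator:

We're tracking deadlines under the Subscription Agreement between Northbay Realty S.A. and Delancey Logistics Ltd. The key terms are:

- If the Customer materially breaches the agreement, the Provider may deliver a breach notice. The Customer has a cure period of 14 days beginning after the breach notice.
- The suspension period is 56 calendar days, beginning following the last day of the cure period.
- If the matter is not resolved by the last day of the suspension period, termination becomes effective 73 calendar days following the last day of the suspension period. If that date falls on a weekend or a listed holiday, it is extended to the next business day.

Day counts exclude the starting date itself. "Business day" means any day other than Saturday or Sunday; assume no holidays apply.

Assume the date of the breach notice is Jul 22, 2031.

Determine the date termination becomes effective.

The last day of the cure period: Jul 22, 2031 + 14 days = Aug 5, 2031.
The last day of the suspension period: Aug 5, 2031 + 56 days = Sep 30, 2031.
The date termination becomes effective: Sep 30, 2031 + 73 days = Dec 12, 2031. Dec 12, 2031 is a Friday, so no roll-forward applies.

Dec 12, 2031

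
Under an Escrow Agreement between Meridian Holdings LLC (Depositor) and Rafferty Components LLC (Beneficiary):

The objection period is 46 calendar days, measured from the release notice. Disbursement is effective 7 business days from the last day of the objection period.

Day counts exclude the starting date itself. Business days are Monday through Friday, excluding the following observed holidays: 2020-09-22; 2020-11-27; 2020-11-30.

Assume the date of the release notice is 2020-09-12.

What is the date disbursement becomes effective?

The last day of the objection period: 46 calendar days after 2020-09-12 is 2020-10-28.
The date disbursement becomes effective: counting 7 business days from Wednesday, 2020-10-28 (Oct 29, Oct 30, Nov 2, Nov 3, Nov 4, Nov 5, Nov 6, skipping weekends) reaches Friday, 2020-11-06.

2020-11-06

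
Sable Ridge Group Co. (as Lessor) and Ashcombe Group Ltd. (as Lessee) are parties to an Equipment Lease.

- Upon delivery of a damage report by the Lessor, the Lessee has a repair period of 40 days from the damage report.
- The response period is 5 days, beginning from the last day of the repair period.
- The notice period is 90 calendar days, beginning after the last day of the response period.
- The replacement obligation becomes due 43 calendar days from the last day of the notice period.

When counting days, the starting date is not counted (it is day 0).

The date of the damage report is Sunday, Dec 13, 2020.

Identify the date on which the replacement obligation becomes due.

Jun 9, 2021

Adding 40 calendar days to Dec 13, 2020 gives Jan 22, 2021, which is the last day of the repair period.
The last day of the response period: 5 calendar days after Jan 22, 2021 is Jan 27, 2021.
The last day of the notice period: 90 calendar days after Jan 27, 2021 is Apr 27, 2021.
Adding 43 calendar days to Apr 27, 2021 gives Jun 9, 2021, which is the date on which the replacement obligation becomes due.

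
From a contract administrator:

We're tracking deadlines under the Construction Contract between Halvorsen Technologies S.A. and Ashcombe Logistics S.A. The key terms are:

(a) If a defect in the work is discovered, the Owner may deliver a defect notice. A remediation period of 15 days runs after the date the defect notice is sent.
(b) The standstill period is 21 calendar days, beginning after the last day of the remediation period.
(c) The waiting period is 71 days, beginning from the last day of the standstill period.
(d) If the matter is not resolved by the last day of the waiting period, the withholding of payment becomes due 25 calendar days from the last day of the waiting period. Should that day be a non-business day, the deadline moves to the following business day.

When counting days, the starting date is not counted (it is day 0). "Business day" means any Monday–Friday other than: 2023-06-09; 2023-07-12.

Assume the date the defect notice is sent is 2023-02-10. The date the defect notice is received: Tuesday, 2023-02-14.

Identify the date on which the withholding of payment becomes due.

2023-06-22

The last day of the remediation period: 2023-02-10 + 15 days = 2023-02-25.
The last day of the standstill period: 2023-02-25 + 21 days = 2023-03-18.
The last day of the waiting period: 2023-03-18 + 71 days = 2023-05-28.
Adding 25 calendar days to 2023-05-28 gives 2023-06-22, which is the date on which the withholding of payment becomes due. 2023-06-22 is a Thursday and is not a listed holiday, so no roll-forward applies.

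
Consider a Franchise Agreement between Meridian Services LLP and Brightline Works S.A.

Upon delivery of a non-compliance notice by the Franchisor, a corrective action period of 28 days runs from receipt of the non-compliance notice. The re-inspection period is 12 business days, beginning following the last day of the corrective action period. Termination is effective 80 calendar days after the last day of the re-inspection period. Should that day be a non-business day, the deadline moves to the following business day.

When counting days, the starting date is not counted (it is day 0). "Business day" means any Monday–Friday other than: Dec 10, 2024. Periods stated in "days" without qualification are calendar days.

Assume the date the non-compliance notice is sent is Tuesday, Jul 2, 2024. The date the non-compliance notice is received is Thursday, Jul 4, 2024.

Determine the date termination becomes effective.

Adding 28 calendar days to Jul 4, 2024 gives Aug 1, 2024, which is the last day of the corrective action period.
The last day of the re-inspection period: 12 business days after Thursday, Aug 1, 2024, skipping weekends — Aug 2, Aug 5, Aug 6, Aug 7, …, Aug 15, Aug 16, Aug 19 — lands on Monday, Aug 19, 2024.
Adding 80 calendar days to Aug 19, 2024 gives Nov 7, 2024, which is the date termination becomes effective. Nov 7, 2024 is a Thursday and is not a listed holiday, so no roll-forward applies.

Nov 7, 2024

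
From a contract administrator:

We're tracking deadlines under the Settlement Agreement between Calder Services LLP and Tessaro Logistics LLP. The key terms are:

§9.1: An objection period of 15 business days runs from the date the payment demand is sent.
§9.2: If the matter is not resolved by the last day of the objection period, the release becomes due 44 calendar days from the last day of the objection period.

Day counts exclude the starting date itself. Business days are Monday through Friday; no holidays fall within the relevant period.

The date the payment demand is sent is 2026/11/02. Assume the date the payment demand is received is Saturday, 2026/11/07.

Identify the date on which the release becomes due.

The last day of the objection period: counting 15 business days from Monday, 2026/11/02 (Nov 3, Nov 4, Nov 5, Nov 6, …, Nov 19, Nov 20, Nov 23, skipping weekends) reaches Monday, 2026/11/23.
The date on which the release becomes due: 2026/11/23 + 44 days = 2027/01/06.

2027/01/06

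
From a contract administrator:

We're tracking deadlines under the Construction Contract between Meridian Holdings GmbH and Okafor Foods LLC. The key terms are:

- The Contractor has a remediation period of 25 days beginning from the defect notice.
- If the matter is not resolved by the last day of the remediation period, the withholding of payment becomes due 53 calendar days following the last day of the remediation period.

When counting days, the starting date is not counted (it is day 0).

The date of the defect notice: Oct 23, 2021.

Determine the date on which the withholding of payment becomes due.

Jan 9, 2022

Adding 25 calendar days to Oct 23, 2021 gives Nov 17, 2021, which is the last day of the remediation period.
The date on which the withholding of payment becomes due: 53 calendar days after Nov 17, 2021 is Jan 9, 2022.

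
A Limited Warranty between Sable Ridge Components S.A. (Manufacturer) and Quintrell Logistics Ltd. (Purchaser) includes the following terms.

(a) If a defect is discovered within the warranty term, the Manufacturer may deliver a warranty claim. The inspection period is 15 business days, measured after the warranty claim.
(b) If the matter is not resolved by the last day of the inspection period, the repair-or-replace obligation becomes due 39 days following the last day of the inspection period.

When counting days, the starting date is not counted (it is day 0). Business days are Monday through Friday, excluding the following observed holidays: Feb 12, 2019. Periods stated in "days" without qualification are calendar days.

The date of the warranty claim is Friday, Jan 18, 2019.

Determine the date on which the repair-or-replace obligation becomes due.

Mar 19, 2019

From Friday, Jan 18, 2019, 15 business days (Jan 21, Jan 22, Jan 23, Jan 24, …, Feb 6, Feb 7, Feb 8, skipping weekends) brings us to Friday, Feb 8, 2019, which is the last day of the inspection period.
Adding 39 calendar days to Feb 8, 2019 gives Mar 19, 2019, which is the date on which the repair-or-replace obligation becomes due.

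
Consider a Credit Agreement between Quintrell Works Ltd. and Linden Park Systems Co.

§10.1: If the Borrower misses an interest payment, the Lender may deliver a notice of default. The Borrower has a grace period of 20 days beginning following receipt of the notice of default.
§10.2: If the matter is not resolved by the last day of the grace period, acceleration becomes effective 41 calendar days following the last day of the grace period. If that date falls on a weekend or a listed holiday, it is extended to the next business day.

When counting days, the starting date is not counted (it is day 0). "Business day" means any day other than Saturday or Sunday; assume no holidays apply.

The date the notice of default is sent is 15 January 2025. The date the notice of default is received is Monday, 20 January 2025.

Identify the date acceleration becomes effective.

Adding 20 calendar days to 20 January 2025 gives 9 February 2025, which is the last day of the grace period.
The date acceleration becomes effective: 9 February 2025 + 41 days = 22 March 2025. That falls on a Saturday, so it rolls to the next business day, Monday, 24 March 2025.

24 March 2025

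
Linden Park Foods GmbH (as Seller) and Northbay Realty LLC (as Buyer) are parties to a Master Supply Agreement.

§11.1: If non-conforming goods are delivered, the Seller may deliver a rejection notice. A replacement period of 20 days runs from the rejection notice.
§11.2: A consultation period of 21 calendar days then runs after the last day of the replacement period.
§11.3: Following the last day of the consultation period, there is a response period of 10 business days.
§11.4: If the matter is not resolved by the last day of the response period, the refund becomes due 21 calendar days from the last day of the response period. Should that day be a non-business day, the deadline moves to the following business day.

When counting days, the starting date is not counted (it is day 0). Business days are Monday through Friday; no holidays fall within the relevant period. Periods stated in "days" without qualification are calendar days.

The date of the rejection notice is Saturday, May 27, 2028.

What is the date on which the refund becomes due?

The last day of the replacement period: 20 calendar days after May 27, 2028 is June 16, 2028.
Adding 21 calendar days to June 16, 2028 gives July 7, 2028, which is the last day of the consultation period.
From Friday, July 7, 2028, 10 business days (Jul 10, Jul 11, Jul 12, Jul 13, Jul 14, Jul 17, Jul 18, Jul 19, Jul 20, Jul 21, skipping weekends) brings us to Friday, July 21, 2028, which is the last day of the response period.
The date on which the refund becomes due: 21 calendar days after July 21, 2028 is August 11, 2028. August 11, 2028 is a Friday, so no roll-forward applies.

August 11, 2028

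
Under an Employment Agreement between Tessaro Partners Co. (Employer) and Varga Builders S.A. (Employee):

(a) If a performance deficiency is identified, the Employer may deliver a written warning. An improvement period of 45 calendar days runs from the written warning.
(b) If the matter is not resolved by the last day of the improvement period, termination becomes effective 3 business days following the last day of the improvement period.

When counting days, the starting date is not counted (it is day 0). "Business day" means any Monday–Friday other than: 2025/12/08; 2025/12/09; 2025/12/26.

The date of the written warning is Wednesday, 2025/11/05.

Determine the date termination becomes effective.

2025/12/24

The last day of the improvement period: 2025/11/05 + 45 days = 2025/12/20.
The date termination becomes effective: counting 3 business days from Saturday, 2025/12/20 (Dec 22, Dec 23, Dec 24, skipping weekends) reaches Wednesday, 2025/12/24.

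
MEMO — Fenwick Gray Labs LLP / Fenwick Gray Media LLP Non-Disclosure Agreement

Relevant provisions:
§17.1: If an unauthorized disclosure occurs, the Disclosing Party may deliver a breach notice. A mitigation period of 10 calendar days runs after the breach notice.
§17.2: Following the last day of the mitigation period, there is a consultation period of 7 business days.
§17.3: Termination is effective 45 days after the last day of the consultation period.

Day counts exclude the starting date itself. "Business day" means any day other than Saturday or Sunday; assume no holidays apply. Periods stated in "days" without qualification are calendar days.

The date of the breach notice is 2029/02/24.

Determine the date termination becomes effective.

The last day of the mitigation period: 10 calendar days after 2029/02/24 is 2029/03/06.
From Tuesday, 2029/03/06, 7 business days (Mar 7, Mar 8, Mar 9, Mar 12, Mar 13, Mar 14, Mar 15, skipping weekends) brings us to Thursday, 2029/03/15, which is the last day of the consultation period.
The date termination becomes effective: 45 calendar days after 2029/03/15 is 2029/04/29.

2029/04/29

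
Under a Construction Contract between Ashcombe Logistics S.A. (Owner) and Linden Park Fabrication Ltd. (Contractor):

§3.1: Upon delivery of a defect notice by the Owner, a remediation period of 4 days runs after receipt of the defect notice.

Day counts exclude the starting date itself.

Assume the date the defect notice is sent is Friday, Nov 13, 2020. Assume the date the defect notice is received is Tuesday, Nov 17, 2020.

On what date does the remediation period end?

Nov 21, 2020

The last day of the remediation period: Nov 17, 2020 + 4 days = Nov 21, 2020.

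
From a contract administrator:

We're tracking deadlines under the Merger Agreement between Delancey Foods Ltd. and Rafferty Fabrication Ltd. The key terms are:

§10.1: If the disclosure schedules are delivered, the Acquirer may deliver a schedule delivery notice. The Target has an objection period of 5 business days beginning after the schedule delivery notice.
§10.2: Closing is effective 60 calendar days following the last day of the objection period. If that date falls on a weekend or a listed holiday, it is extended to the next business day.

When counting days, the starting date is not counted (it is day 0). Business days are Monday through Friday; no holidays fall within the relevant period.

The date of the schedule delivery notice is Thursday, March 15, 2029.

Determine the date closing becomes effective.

The last day of the objection period: 5 business days after Thursday, March 15, 2029, skipping weekends — Mar 16, Mar 19, Mar 20, Mar 21, Mar 22 — lands on Thursday, March 22, 2029.
The date closing becomes effective: 60 calendar days after March 22, 2029 is May 21, 2029. May 21, 2029 is a Monday, so no roll-forward applies.

May 21, 2029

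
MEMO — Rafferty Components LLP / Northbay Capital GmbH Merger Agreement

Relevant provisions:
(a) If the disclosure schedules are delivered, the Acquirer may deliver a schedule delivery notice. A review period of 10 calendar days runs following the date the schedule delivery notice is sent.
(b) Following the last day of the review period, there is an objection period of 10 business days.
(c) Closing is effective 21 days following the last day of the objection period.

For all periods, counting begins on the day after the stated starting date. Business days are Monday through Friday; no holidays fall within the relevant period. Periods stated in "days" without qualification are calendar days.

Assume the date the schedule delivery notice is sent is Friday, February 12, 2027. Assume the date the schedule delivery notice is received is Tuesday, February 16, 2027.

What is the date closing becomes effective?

March 29, 2027

Adding 10 calendar days to February 12, 2027 gives February 22, 2027, which is the last day of the review period.
The last day of the objection period: counting 10 business days from Monday, February 22, 2027 (Feb 23, Feb 24, Feb 25, Feb 26, Mar 1, Mar 2, Mar 3, Mar 4, Mar 5, Mar 8, skipping weekends) reaches Monday, March 8, 2027.
The date closing becomes effective: 21 calendar days after March 8, 2027 is March 29, 2027.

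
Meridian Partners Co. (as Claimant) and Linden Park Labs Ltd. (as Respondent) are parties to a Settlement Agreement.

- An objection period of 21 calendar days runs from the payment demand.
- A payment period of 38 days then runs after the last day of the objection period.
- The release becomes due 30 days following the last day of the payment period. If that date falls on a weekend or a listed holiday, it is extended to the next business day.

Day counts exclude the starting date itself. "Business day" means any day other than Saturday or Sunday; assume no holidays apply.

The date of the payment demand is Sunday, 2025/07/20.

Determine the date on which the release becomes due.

2025/10/17

The last day of the objection period: 21 calendar days after 2025/07/20 is 2025/08/10.
Adding 38 calendar days to 2025/08/10 gives 2025/09/17, which is the last day of the payment period.
The date on which the release becomes due: 30 calendar days after 2025/09/17 is 2025/10/17. 2025/10/17 is a Friday, so no roll-forward applies.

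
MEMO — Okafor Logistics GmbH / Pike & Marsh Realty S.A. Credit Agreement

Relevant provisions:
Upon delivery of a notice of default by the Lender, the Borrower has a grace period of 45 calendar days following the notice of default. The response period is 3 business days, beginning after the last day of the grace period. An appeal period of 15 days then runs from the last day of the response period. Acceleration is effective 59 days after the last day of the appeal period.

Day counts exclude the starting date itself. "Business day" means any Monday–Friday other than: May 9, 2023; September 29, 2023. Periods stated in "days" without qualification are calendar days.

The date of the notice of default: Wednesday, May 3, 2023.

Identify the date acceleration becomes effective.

September 3, 2023

The last day of the grace period: 45 calendar days after May 3, 2023 is June 17, 2023.
From Saturday, June 17, 2023, 3 business days (Jun 19, Jun 20, Jun 21, skipping weekends) brings us to Wednesday, June 21, 2023, which is the last day of the response period.
The last day of the appeal period: June 21, 2023 + 15 days = July 6, 2023.
The date acceleration becomes effective: July 6, 2023 + 59 days = September 3, 2023.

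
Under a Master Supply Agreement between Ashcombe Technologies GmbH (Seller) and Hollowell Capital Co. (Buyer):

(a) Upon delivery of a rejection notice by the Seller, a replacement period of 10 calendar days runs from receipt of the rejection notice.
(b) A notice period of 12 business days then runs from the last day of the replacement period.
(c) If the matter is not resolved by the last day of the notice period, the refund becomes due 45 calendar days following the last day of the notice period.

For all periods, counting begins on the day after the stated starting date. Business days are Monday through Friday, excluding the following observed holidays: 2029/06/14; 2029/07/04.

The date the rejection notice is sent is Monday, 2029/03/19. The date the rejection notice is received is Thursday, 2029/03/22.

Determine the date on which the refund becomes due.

Adding 10 calendar days to 2029/03/22 gives 2029/04/01, which is the last day of the replacement period.
The last day of the notice period: counting 12 business days from Sunday, 2029/04/01 (Apr 2, Apr 3, Apr 4, Apr 5, …, Apr 13, Apr 16, Apr 17, skipping weekends) reaches Tuesday, 2029/04/17.
Adding 45 calendar days to 2029/04/17 gives 2029/06/01, which is the date on which the refund becomes due.

2029/06/01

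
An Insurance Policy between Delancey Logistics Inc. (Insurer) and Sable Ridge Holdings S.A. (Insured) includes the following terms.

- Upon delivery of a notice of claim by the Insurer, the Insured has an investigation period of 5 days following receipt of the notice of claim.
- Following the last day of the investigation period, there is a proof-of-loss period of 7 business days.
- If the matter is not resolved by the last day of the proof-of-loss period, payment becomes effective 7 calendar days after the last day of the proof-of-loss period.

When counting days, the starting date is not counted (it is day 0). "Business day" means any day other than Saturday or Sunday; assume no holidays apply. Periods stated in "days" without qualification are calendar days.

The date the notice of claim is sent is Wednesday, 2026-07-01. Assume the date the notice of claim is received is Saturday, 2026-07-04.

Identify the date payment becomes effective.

2026-07-27

The last day of the investigation period: 5 calendar days after 2026-07-04 is 2026-07-09.
From Thursday, 2026-07-09, 7 business days (Jul 10, Jul 13, Jul 14, Jul 15, Jul 16, Jul 17, Jul 20, skipping weekends) brings us to Monday, 2026-07-20, which is the last day of the proof-of-loss period.
The date payment becomes effective: 2026-07-20 + 7 days = 2026-07-27.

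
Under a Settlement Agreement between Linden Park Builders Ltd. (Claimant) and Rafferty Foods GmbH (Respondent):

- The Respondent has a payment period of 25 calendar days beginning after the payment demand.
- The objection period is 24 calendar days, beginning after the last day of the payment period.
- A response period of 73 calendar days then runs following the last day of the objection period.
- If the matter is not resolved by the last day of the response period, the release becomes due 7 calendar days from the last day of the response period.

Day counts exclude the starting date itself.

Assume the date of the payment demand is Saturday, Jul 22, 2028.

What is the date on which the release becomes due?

Nov 28, 2028

The last day of the payment period: Jul 22, 2028 + 25 days = Aug 16, 2028.
The last day of the objection period: Aug 16, 2028 + 24 days = Sep 9, 2028.
The last day of the response period: 73 calendar days after Sep 9, 2028 is Nov 21, 2028.
Adding 7 calendar days to Nov 21, 2028 gives Nov 28, 2028, which is the date on which the release becomes due.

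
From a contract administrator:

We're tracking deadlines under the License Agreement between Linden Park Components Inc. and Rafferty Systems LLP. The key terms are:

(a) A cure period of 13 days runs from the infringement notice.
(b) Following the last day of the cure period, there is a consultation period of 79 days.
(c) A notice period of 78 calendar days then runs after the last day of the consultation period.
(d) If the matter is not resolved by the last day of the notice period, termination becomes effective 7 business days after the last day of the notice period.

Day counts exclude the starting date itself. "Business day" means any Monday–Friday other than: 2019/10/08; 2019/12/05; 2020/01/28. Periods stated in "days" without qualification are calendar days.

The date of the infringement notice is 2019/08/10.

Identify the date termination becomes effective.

2020/02/06

The last day of the cure period: 2019/08/10 + 13 days = 2019/08/23.
The last day of the consultation period: 2019/08/23 + 79 days = 2019/11/10.
The last day of the notice period: 2019/11/10 + 78 days = 2020/01/27.
The date termination becomes effective: 7 business days after Monday, 2020/01/27, skipping weekends and the listed holiday on Jan 28 — Jan 29, Jan 30, Jan 31, Feb 3, Feb 4, Feb 5, Feb 6 — lands on Thursday, 2020/02/06.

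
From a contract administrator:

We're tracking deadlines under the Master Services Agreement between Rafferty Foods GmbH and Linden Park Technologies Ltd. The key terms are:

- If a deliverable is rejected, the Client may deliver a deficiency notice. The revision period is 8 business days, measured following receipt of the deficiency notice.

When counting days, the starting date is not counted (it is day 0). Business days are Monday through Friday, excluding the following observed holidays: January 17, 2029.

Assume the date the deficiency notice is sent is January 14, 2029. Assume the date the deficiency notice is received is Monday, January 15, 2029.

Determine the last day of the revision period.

January 26, 2029

The last day of the revision period: counting 8 business days from Monday, January 15, 2029 (Jan 16, Jan 18, Jan 19, Jan 22, Jan 23, Jan 24, Jan 25, Jan 26, skipping weekends and the listed holiday on Jan 17) reaches Friday, January 26, 2029.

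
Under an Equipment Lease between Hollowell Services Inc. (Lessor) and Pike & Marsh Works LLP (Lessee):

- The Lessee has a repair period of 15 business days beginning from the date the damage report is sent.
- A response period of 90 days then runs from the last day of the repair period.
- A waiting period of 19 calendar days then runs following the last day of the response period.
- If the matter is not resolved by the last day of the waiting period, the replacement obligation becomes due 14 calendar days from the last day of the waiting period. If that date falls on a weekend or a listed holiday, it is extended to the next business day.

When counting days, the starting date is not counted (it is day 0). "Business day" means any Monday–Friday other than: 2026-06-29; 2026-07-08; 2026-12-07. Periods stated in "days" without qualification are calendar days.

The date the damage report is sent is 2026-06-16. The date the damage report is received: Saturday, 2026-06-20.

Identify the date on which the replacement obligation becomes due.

The last day of the repair period: 15 business days after Tuesday, 2026-06-16, skipping weekends and the listed holidays on Jun 29, Jul 8 — Jun 17, Jun 18, Jun 19, Jun 22, …, Jul 6, Jul 7, Jul 9 — lands on Thursday, 2026-07-09.
The last day of the response period: 2026-07-09 + 90 days = 2026-10-07.
The last day of the waiting period: 19 calendar days after 2026-10-07 is 2026-10-26.
Adding 14 calendar days to 2026-10-26 gives 2026-11-09, which is the date on which the replacement obligation becomes due. 2026-11-09 is a Monday and is not a listed holiday, so no roll-forward applies.

2026-11-09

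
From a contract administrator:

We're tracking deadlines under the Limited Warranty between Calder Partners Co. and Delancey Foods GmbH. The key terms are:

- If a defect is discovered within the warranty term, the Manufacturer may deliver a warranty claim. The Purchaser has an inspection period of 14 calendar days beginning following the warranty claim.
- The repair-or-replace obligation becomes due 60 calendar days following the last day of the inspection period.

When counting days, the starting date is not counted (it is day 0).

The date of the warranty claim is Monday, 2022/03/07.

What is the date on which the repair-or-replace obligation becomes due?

2022/05/20

The last day of the inspection period: 14 calendar days after 2022/03/07 is 2022/03/21.
The date on which the repair-or-replace obligation becomes due: 2022/03/21 + 60 days = 2022/05/20.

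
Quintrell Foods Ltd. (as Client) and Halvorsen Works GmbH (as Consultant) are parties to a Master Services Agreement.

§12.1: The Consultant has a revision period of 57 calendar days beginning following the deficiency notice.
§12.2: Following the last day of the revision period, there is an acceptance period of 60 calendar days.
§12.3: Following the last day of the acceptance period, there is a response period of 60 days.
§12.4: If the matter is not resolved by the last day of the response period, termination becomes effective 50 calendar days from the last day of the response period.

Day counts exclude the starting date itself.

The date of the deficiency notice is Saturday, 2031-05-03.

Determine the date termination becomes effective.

The last day of the revision period: 57 calendar days after 2031-05-03 is 2031-06-29.
The last day of the acceptance period: 2031-06-29 + 60 days = 2031-08-28.
Adding 60 calendar days to 2031-08-28 gives 2031-10-27, which is the last day of the response period.
The date termination becomes effective: 2031-10-27 + 50 days = 2031-12-16.

2031-12-16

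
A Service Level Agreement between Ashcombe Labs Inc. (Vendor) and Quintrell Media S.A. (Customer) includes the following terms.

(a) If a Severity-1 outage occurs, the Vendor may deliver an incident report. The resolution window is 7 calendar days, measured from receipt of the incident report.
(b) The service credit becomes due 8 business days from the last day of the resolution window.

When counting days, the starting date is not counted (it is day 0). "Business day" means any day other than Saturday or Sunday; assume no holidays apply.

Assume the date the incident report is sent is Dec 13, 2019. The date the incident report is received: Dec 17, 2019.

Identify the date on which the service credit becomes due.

The last day of the resolution window: Dec 17, 2019 + 7 days = Dec 24, 2019.
The date on which the service credit becomes due: counting 8 business days from Tuesday, Dec 24, 2019 (Dec 25, Dec 26, Dec 27, Dec 30, Dec 31, Jan 1, Jan 2, Jan 3, skipping weekends) reaches Friday, Jan 3, 2020.

Jan 3, 2020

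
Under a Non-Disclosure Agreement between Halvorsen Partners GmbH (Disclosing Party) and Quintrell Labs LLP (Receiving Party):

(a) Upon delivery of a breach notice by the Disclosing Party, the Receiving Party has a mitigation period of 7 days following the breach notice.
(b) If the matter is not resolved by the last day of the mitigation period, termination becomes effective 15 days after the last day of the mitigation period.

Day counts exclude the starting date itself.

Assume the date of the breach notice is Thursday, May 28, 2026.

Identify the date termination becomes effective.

The last day of the mitigation period: May 28, 2026 + 7 days = Jun 4, 2026.
The date termination becomes effective: 15 calendar days after Jun 4, 2026 is Jun 19, 2026.

Jun 19, 2026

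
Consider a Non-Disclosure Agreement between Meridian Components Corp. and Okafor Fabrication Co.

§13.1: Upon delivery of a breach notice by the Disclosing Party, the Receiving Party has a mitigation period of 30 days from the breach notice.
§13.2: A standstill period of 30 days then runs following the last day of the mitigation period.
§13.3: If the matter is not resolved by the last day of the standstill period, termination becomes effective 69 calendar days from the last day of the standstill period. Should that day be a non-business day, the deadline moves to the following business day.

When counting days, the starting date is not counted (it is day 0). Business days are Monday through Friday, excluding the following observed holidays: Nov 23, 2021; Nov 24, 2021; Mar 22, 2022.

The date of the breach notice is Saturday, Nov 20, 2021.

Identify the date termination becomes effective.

Mar 29, 2022

The last day of the mitigation period: Nov 20, 2021 + 30 days = Dec 20, 2021.
Adding 30 calendar days to Dec 20, 2021 gives Jan 19, 2022, which is the last day of the standstill period.
Adding 69 calendar days to Jan 19, 2022 gives Mar 29, 2022, which is the date termination becomes effective. Mar 29, 2022 is a Tuesday and is not a listed holiday, so no roll-forward applies.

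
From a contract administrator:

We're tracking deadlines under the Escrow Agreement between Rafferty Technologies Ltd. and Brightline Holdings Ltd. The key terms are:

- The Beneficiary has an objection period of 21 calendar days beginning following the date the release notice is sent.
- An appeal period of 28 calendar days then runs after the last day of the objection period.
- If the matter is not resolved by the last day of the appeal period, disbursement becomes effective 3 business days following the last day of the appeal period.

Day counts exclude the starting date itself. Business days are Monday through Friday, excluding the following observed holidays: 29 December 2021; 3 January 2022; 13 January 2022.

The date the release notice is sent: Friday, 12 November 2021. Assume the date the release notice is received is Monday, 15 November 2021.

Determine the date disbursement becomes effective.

The last day of the objection period: 21 calendar days after 12 November 2021 is 3 December 2021.
The last day of the appeal period: 3 December 2021 + 28 days = 31 December 2021.
The date disbursement becomes effective: 3 business days after Friday, 31 December 2021, skipping weekends and the listed holiday on Jan 3 — Jan 4, Jan 5, Jan 6 — lands on Thursday, 6 January 2022.

6 January 2022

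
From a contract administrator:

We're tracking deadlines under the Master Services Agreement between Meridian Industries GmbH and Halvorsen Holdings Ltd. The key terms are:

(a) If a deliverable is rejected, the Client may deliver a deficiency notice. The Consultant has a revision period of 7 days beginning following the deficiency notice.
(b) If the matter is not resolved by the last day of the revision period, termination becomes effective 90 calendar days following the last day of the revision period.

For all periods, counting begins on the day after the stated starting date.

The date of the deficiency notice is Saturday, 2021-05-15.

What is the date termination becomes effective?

2021-08-20

Adding 7 calendar days to 2021-05-15 gives 2021-05-22, which is the last day of the revision period.
The date termination becomes effective: 90 calendar days after 2021-05-22 is 2021-08-20.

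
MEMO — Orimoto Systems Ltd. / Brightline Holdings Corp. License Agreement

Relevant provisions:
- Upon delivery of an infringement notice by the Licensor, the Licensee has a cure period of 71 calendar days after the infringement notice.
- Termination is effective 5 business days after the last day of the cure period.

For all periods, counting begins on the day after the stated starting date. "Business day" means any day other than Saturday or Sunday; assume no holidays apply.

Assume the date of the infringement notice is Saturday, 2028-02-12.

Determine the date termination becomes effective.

2028-04-28

The last day of the cure period: 71 calendar days after 2028-02-12 is 2028-04-23.
The date termination becomes effective: 5 business days after Sunday, 2028-04-23, skipping weekends — Apr 24, Apr 25, Apr 26, Apr 27, Apr 28 — lands on Friday, 2028-04-28.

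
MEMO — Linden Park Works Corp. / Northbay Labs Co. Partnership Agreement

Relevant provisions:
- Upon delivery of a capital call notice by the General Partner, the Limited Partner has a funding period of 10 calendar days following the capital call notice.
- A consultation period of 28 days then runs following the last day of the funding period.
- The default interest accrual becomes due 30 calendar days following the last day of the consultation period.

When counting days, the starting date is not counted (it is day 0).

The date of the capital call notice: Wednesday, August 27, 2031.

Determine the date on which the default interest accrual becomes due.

The last day of the funding period: August 27, 2031 + 10 days = September 6, 2031.
The last day of the consultation period: 28 calendar days after September 6, 2031 is October 4, 2031.
The date on which the default interest accrual becomes due: October 4, 2031 + 30 days = November 3, 2031.

November 3, 2031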